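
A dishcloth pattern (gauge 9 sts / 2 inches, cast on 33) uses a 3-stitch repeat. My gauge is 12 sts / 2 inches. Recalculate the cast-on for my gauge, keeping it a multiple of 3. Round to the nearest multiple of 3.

45 stitches.

33 × 12 / 9 = 44.00.
Nearest multiple of 3: 45.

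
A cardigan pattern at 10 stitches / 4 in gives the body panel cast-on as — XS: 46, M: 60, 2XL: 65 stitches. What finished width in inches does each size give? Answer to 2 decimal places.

10/4 = 2.5 sts per in.
XS: 46 / 2.5 = 18.400 → 18.40 in.
M: 60 / 2.5 = 24.000 → 24.00 in.
2XL: 65 / 2.5 = 26.000 → 26.00 in.

XS 18.40 inches; M 24.00 inches; 2XL 26.00 inches.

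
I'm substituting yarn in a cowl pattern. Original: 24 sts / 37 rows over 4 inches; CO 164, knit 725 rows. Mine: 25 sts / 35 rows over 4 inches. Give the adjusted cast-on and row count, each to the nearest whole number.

Cast on 171 stitches; work 686 rows.

Stitches: 164 × 25/24 = 170.83 → 171.
Rows: 725 × 35/37 = 685.81 → 686.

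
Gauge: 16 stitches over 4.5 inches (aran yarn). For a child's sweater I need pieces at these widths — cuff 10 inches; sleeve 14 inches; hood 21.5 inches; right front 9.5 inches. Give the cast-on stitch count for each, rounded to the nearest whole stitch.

Rate = 16/4.5 = 3.556 sts per in.
cuff: 10 × 3.556 = 35.56 → 36.
sleeve: 14 × 3.556 = 49.78 → 50.
hood: 21.5 × 3.556 = 76.44 → 76.
right front: 9.5 × 3.556 = 33.78 → 34.

cuff 36; sleeve 50; hood 76; right front 34.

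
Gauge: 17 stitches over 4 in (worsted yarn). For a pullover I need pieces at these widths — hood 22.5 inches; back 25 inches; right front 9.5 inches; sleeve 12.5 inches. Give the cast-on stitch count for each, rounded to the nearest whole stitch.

hood 96; back 106; right front 40; sleeve 53.

Rate = 17/4 = 4.25 sts per in.
hood: 22.5 × 4.25 = 95.62 → 96.
back: 25 × 4.25 = 106.25 → 106.
right front: 9.5 × 4.25 = 40.38 → 40.
sleeve: 12.5 × 4.25 = 53.12 → 53.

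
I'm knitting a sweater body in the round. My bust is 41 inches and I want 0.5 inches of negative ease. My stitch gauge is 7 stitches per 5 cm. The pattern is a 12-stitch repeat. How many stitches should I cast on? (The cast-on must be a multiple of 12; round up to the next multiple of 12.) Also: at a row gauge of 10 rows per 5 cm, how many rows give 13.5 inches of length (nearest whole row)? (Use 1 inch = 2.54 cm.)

Finished = 41 − 0.5 = 40.5 inches.
40.5 inches × 2.54 = 102.87 cm.
7/5 = 1.4 sts per cm; 102.87 × 1.4 = 144.02 sts.
Next multiple of 12 → 156.
13.5 inches = 34.29 cm; × 2 = 68.58 → 69 rows.

Cast on 156 stitches; work 69 rows.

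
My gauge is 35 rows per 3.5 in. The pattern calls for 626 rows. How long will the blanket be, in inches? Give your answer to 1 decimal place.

62.6 inches.

35 rows / 3.5 inch = 10 rows per inch.
626 / 10 = 62.60 inches.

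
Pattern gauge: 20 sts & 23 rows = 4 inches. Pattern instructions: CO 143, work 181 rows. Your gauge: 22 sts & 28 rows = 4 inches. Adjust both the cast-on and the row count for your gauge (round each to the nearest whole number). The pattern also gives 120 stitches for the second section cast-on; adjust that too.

Cast on 157 stitches; work 220 rows; second section cast-on 132 stitches.

Stitches: 143 × 22/20 = 157.30 → 157.
Rows: 181 × 28/23 = 220.35 → 220.
second section cast-on: 120 × 22/20 = 132.00 → 132.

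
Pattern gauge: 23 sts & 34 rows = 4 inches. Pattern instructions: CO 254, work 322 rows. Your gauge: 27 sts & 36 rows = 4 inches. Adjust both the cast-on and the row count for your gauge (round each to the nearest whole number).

Cast on 298 stitches; work 341 rows.

Stitches: 254 × 27/23 = 298.17 → 298.
Rows: 322 × 36/34 = 340.94 → 341.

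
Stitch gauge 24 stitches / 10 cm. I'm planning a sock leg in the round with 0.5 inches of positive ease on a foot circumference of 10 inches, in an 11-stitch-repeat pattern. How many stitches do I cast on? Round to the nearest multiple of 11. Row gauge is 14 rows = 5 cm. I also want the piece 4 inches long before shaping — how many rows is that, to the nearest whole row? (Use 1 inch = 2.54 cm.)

Finished = 10 + 0.5 = 10.5 inches.
10.5 inches × 2.54 = 26.67 cm.
24/10 = 2.4 sts per cm; 26.67 × 2.4 = 64.01 sts.
Nearest multiple of 11 → 66.
4 inches = 10.16 cm; × 2.8 = 28.45 → 28 rows.

Cast on 66 stitches; work 28 rows.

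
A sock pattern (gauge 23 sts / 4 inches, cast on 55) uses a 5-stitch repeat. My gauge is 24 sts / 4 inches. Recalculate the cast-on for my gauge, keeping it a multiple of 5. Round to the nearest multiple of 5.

55 × 24 / 23 = 57.39.
Nearest multiple of 5: 55.

CO 55 sts.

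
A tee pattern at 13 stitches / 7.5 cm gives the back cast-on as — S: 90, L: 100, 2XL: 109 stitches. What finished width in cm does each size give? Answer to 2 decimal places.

S 51.92 cm; L 57.69 cm; 2XL 62.88 cm.

13/7.5 = 1.733 sts per cm.
S: 90 / 1.733 = 51.923 → 51.92 cm.
L: 100 / 1.733 = 57.692 → 57.69 cm.
2XL: 109 / 1.733 = 62.885 → 62.88 cm.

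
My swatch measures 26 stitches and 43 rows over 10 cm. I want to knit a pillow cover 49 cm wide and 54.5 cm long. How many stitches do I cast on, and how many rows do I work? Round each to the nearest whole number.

Cast on 127 stitches and work 234 rows.

Stitch gauge = 26/10 = 2.6 sts/cm; 49 × 2.6 = 127.40 → 127 sts.
Row gauge = 43/10 = 4.3 rows/cm; 54.5 × 4.3 = 234.35 → 234 rows.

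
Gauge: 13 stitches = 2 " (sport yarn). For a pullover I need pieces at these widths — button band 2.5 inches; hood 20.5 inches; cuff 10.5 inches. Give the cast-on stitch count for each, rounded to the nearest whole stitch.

button band 16; hood 133; cuff 68.

Rate = 13/2 = 6.5 sts per in.
button band: 2.5 × 6.5 = 16.25 → 16.
hood: 20.5 × 6.5 = 133.25 → 133.
cuff: 10.5 × 6.5 = 68.25 → 68.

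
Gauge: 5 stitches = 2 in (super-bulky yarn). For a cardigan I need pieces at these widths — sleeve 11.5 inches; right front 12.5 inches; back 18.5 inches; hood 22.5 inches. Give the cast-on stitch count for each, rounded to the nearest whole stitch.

Rate = 5/2 = 2.5 sts per in.
sleeve: 11.5 × 2.5 = 28.75 → 29.
right front: 12.5 × 2.5 = 31.25 → 31.
back: 18.5 × 2.5 = 46.25 → 46.
hood: 22.5 × 2.5 = 56.25 → 56.

sleeve 29; right front 31; back 46; hood 56.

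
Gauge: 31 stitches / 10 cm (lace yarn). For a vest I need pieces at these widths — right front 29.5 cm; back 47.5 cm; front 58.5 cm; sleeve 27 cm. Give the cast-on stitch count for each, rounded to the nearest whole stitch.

right front 91; back 147; front 181; sleeve 84.

Rate = 31/10 = 3.1 sts per cm.
right front: 29.5 × 3.1 = 91.45 → 91.
back: 47.5 × 3.1 = 147.25 → 147.
front: 58.5 × 3.1 = 181.35 → 181.
sleeve: 27 × 3.1 = 83.70 → 84.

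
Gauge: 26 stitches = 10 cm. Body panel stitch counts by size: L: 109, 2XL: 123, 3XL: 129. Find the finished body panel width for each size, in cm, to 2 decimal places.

L 41.92 cm; 2XL 47.31 cm; 3XL 49.62 cm.

26/10 = 2.6 sts per cm.
L: 109 / 2.6 = 41.923 → 41.92 cm.
2XL: 123 / 2.6 = 47.308 → 47.31 cm.
3XL: 129 / 2.6 = 49.615 → 49.62 cm.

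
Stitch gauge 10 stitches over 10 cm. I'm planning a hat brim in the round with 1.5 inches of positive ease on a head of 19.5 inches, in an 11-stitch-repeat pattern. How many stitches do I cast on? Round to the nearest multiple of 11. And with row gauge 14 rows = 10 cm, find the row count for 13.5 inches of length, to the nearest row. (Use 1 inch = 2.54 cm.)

Finished = 19.5 + 1.5 = 21 inches.
21 inches × 2.54 = 53.34 cm.
10/10 = 1 sts per cm; 53.34 × 1 = 53.34 sts.
Nearest multiple of 11 → 55.
13.5 inches = 34.29 cm; × 1.4 = 48.01 → 48 rows.

Cast on 55 stitches; work 48 rows.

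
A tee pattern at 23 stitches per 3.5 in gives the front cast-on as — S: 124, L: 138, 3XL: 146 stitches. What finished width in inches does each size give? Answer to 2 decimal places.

23/3.5 = 6.571 sts per in.
S: 124 / 6.571 = 18.870 → 18.87 in.
L: 138 / 6.571 = 21.000 → 21.00 in.
3XL: 146 / 6.571 = 22.217 → 22.22 in.

S 18.87 inches; L 21.00 inches; 3XL 22.22 inches.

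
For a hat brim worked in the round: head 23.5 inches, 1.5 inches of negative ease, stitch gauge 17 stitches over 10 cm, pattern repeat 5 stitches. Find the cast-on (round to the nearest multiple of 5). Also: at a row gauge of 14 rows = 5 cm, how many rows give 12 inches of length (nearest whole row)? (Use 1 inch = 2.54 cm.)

Cast on 95 stitches; work 85 rows.

Finished = 23.5 − 1.5 = 22 inches.
22 inches × 2.54 = 55.88 cm.
17/10 = 1.7 sts per cm; 55.88 × 1.7 = 95.00 sts.
Nearest multiple of 5 → 95.
12 inches = 30.48 cm; × 2.8 = 85.34 → 85 rows.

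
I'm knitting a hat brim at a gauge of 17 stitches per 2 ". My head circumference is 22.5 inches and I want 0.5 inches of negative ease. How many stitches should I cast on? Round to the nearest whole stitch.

Finished = 22.5 − 0.5 = 22 in.
17 / 2 = 8.5 sts per inch.
22.00 × 8.5 = 187.00 sts.

CO 187 sts.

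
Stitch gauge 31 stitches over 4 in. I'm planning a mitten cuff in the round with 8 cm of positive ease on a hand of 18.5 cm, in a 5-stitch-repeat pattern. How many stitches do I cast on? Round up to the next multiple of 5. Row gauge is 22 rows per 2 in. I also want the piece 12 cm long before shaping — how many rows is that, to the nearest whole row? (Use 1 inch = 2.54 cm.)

Finished = 18.5 + 8 = 26.5 cm.
26.5 cm × 1/2.54 = 10.43 inches.
31/4 = 7.75 sts per in; 10.43 × 7.75 = 80.86 sts.
Next multiple of 5 → 85.
12 cm = 4.72 inches; × 11 = 51.97 → 52 rows.

Cast on 85 stitches; work 52 rows.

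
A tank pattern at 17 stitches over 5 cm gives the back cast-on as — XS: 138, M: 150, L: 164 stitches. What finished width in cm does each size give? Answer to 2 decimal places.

XS 40.59 cm; M 44.12 cm; L 48.24 cm.

17/5 = 3.4 sts per cm.
XS: 138 / 3.4 = 40.588 → 40.59 cm.
M: 150 / 3.4 = 44.118 → 44.12 cm.
L: 164 / 3.4 = 48.235 → 48.24 cm.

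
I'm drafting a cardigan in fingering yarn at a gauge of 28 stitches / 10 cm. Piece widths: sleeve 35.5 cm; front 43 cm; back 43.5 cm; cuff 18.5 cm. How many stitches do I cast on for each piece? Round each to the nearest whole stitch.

sleeve 99; front 120; back 122; cuff 52.

Rate = 28/10 = 2.8 sts per cm.
sleeve: 35.5 × 2.8 = 99.40 → 99.
front: 43 × 2.8 = 120.40 → 120.
back: 43.5 × 2.8 = 121.80 → 122.
cuff: 18.5 × 2.8 = 51.80 → 52.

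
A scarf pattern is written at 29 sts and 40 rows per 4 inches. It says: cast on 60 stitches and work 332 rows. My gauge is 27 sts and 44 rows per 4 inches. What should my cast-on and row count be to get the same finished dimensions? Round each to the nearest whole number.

Stitches: 60 × 27/29 = 55.86 → 56.
Rows: 332 × 44/40 = 365.20 → 365.

Cast on 56 stitches; work 365 rows.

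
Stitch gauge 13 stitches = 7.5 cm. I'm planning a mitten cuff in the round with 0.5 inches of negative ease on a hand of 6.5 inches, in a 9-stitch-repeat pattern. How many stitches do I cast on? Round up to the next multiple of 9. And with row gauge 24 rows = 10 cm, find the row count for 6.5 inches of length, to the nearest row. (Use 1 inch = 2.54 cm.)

Cast on 27 stitches; work 40 rows.

Finished = 6.5 − 0.5 = 6 inches.
6 inches × 2.54 = 15.24 cm.
13/7.5 = 1.733 sts per cm; 15.24 × 1.733 = 26.42 sts.
Next multiple of 9 → 27.
6.5 inches = 16.51 cm; × 2.4 = 39.62 → 40 rows.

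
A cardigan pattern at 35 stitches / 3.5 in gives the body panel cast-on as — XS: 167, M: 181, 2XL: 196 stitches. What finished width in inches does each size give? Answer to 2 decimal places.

XS 16.70 inches; M 18.10 inches; 2XL 19.60 inches.

35/3.5 = 10 sts per in.
XS: 167 / 10 = 16.700 → 16.70 in.
M: 181 / 10 = 18.100 → 18.10 in.
2XL: 196 / 10 = 19.600 → 19.60 in.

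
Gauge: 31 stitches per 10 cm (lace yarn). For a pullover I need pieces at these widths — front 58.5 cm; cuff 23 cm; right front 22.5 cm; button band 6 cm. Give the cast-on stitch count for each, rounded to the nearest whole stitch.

Rate = 31/10 = 3.1 sts per cm.
front: 58.5 × 3.1 = 181.35 → 181.
cuff: 23 × 3.1 = 71.30 → 71.
right front: 22.5 × 3.1 = 69.75 → 70.
button band: 6 × 3.1 = 18.60 → 19.

front 181; cuff 71; right front 70; button band 19.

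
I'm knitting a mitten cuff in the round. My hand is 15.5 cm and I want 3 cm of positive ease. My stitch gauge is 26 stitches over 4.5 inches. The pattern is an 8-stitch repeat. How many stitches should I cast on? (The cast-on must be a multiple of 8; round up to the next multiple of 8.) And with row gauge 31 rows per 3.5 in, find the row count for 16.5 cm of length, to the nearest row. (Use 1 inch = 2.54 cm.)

Finished = 15.5 + 3 = 18.5 cm.
18.5 cm × 1/2.54 = 7.28 inches.
26/4.5 = 5.778 sts per in; 7.28 × 5.778 = 42.08 sts.
Next multiple of 8 → 48.
16.5 cm = 6.50 inches; × 8.857 = 57.54 → 58 rows.

Cast on 48 stitches; work 58 rows.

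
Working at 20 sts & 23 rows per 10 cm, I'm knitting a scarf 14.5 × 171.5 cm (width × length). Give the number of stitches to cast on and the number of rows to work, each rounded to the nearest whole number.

Cast on 29 stitches and work 394 rows.

Stitch gauge = 20/10 = 2 sts/cm; 14.5 × 2 = 29.00 → 29 sts.
Row gauge = 23/10 = 2.3 rows/cm; 171.5 × 2.3 = 394.45 → 394 rows.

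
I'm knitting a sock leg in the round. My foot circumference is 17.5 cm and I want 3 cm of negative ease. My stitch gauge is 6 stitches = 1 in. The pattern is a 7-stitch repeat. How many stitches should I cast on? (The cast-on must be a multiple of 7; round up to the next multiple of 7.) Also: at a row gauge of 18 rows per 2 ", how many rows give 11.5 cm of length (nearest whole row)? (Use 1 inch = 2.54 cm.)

Cast on 35 stitches; work 41 rows.

Finished = 17.5 − 3 = 14.5 cm.
14.5 cm × 1/2.54 = 5.71 inches.
6/1 = 6 sts per in; 5.71 × 6 = 34.25 sts.
Next multiple of 7 → 35.
11.5 cm = 4.53 inches; × 9 = 40.75 → 41 rows.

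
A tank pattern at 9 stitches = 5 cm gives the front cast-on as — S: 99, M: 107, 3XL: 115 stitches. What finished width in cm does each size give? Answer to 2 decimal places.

S 55.00 cm; M 59.44 cm; 3XL 63.89 cm.

9/5 = 1.8 sts per cm.
S: 99 / 1.8 = 55.000 → 55.00 cm.
M: 107 / 1.8 = 59.444 → 59.44 cm.
3XL: 115 / 1.8 = 63.889 → 63.89 cm.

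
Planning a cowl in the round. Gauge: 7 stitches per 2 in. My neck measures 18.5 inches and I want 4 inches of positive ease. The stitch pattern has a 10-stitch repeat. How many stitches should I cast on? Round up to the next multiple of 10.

Cast on 80 stitches.

Finished = 18.5 + 4 = 22.5 inches.
7 / 2 = 3.5 sts/in.
22.5 × 3.5 = 78.75 sts.
Next multiple of 10: 80.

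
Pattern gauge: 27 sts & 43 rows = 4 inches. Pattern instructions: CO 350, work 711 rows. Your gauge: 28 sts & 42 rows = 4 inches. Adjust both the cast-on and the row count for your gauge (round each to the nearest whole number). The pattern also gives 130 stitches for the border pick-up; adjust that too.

Cast on 363 stitches; work 694 rows; border pick-up 135 stitches.

Stitches: 350 × 28/27 = 362.96 → 363.
Rows: 711 × 42/43 = 694.47 → 694.
border pick-up: 130 × 28/27 = 134.81 → 135.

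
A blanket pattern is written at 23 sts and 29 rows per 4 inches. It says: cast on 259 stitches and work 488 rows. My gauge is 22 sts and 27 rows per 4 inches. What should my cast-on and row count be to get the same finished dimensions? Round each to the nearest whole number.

Stitches: 259 × 22/23 = 247.74 → 248.
Rows: 488 × 27/29 = 454.34 → 454.

Cast on 248 stitches; work 454 rows.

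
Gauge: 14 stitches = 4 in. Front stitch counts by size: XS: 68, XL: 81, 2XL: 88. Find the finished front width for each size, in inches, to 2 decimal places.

14/4 = 3.5 sts per in.
XS: 68 / 3.5 = 19.429 → 19.43 in.
XL: 81 / 3.5 = 23.143 → 23.14 in.
2XL: 88 / 3.5 = 25.143 → 25.14 in.

XS 19.43 inches; XL 23.14 inches; 2XL 25.14 inches.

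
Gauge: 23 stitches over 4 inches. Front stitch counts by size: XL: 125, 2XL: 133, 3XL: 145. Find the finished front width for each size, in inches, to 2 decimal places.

23/4 = 5.75 sts per in.
XL: 125 / 5.75 = 21.739 → 21.74 in.
2XL: 133 / 5.75 = 23.130 → 23.13 in.
3XL: 145 / 5.75 = 25.217 → 25.22 in.

XL 21.74 inches; 2XL 23.13 inches; 3XL 25.22 inches.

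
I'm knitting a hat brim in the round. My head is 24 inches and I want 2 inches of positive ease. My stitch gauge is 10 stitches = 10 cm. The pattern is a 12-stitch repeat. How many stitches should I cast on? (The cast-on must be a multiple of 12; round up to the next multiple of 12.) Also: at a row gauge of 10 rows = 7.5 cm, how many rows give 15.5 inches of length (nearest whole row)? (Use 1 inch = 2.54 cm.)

Finished = 24 + 2 = 26 inches.
26 inches × 2.54 = 66.04 cm.
10/10 = 1 sts per cm; 66.04 × 1 = 66.04 sts.
Next multiple of 12 → 72.
15.5 inches = 39.37 cm; × 1.333 = 52.49 → 52 rows.

Cast on 72 stitches; work 52 rows.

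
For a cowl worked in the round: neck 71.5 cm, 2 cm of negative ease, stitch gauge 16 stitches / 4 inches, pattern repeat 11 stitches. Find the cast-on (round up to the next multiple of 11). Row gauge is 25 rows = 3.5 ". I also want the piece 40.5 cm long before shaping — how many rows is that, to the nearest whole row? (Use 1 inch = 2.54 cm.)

Cast on 110 stitches; work 114 rows.

Finished = 71.5 − 2 = 69.5 cm.
69.5 cm × 1/2.54 = 27.36 inches.
16/4 = 4 sts per in; 27.36 × 4 = 109.45 sts.
Next multiple of 11 → 110.
40.5 cm = 15.94 inches; × 7.143 = 113.89 → 114 rows.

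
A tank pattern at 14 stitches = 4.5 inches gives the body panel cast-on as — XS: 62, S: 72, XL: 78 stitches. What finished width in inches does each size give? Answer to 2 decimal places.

XS 19.93 inches; S 23.14 inches; XL 25.07 inches.

14/4.5 = 3.111 sts per in.
XS: 62 / 3.111 = 19.929 → 19.93 in.
S: 72 / 3.111 = 23.143 → 23.14 in.
XL: 78 / 3.111 = 25.071 → 25.07 in.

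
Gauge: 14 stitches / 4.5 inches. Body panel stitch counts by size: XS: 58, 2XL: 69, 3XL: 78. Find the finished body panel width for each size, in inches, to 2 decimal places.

14/4.5 = 3.111 sts per in.
XS: 58 / 3.111 = 18.643 → 18.64 in.
2XL: 69 / 3.111 = 22.179 → 22.18 in.
3XL: 78 / 3.111 = 25.071 → 25.07 in.

XS 18.64 inches; 2XL 22.18 inches; 3XL 25.07 inches.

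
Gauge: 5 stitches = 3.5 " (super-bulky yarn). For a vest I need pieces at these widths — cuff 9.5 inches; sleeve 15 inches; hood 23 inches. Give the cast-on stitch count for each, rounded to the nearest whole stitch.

cuff 14; sleeve 21; hood 33.

Rate = 5/3.5 = 1.429 sts per in.
cuff: 9.5 × 1.429 = 13.57 → 14.
sleeve: 15 × 1.429 = 21.43 → 21.
hood: 23 × 1.429 = 32.86 → 33.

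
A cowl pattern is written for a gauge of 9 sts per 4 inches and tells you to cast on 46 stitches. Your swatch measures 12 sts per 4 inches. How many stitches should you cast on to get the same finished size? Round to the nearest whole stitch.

CO 61 sts.

Scale factor = 12 / 9 = 1.333.
46 × 12 / 9 = 61.33 sts.
→ 61 sts.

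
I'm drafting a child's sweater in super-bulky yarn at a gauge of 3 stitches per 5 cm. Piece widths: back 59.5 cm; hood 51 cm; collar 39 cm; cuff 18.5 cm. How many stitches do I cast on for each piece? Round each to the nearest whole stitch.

Rate = 3/5 = 0.6 sts per cm.
back: 59.5 × 0.6 = 35.70 → 36.
hood: 51 × 0.6 = 30.60 → 31.
collar: 39 × 0.6 = 23.40 → 23.
cuff: 18.5 × 0.6 = 11.10 → 11.

back 36; hood 31; collar 23; cuff 11.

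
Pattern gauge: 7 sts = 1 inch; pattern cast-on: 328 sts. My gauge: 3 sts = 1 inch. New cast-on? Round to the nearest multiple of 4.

Scale factor = 3 / 7 = 0.429.
328 × 3 / 7 = 140.57 sts.
→ 140 sts.

140 stitches.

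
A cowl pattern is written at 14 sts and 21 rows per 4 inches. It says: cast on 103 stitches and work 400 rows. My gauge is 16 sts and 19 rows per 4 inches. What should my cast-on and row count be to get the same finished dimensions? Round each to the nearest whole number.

Cast on 118 stitches; work 362 rows.

Stitches: 103 × 16/14 = 117.71 → 118.
Rows: 400 × 19/21 = 361.90 → 362.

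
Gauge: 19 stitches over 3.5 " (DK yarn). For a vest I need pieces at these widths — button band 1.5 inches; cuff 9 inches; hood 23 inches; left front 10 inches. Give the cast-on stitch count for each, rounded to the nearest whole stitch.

Rate = 19/3.5 = 5.429 sts per in.
button band: 1.5 × 5.429 = 8.14 → 8.
cuff: 9 × 5.429 = 48.86 → 49.
hood: 23 × 5.429 = 124.86 → 125.
left front: 10 × 5.429 = 54.29 → 54.

button band 8; cuff 49; hood 125; left front 54.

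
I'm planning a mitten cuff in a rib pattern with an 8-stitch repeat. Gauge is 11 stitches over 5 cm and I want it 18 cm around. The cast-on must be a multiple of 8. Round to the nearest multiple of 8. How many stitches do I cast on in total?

CO 40 sts.

11 / 5 = 2.2 sts per cm.
18 × 2.2 = 39.60 sts.
Nearest multiple of 8: 40.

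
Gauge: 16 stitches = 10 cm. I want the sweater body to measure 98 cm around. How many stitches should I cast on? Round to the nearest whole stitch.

157 stitches.

16 stitches / 10 cm = 1.6 stitches per cm.
98 × 1.6 = 156.80 stitches.
Round to nearest → 157.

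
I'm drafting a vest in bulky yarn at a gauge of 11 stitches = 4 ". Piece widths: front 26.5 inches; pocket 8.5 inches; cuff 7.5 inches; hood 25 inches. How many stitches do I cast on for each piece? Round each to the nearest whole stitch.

Rate = 11/4 = 2.75 sts per in.
front: 26.5 × 2.75 = 72.88 → 73.
pocket: 8.5 × 2.75 = 23.38 → 23.
cuff: 7.5 × 2.75 = 20.62 → 21.
hood: 25 × 2.75 = 68.75 → 69.

front 73; pocket 23; cuff 21; hood 69.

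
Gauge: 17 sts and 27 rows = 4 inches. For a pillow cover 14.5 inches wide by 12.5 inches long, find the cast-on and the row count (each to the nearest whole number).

Stitch gauge = 17/4 = 4.25 sts/in; 14.5 × 4.25 = 61.62 → 62 sts.
Row gauge = 27/4 = 6.75 rows/in; 12.5 × 6.75 = 84.38 → 84 rows.

Cast on 62 stitches and work 84 rows.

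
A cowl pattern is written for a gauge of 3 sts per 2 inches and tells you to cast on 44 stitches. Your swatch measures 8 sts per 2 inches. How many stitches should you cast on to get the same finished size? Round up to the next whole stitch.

Scale factor = 8 / 3 = 2.667.
44 × 8 / 3 = 117.33 sts.
→ 118 sts.

CO 118 sts.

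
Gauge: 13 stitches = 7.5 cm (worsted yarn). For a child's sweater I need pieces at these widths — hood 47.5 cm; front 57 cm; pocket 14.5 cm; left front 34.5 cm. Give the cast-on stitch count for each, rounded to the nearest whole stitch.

Rate = 13/7.5 = 1.733 sts per cm.
hood: 47.5 × 1.733 = 82.33 → 82.
front: 57 × 1.733 = 98.80 → 99.
pocket: 14.5 × 1.733 = 25.13 → 25.
left front: 34.5 × 1.733 = 59.80 → 60.

hood 82; front 99; pocket 25; left front 60.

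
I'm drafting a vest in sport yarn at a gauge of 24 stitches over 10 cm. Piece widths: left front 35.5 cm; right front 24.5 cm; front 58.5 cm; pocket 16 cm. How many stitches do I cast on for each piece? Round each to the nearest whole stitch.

Rate = 24/10 = 2.4 sts per cm.
left front: 35.5 × 2.4 = 85.20 → 85.
right front: 24.5 × 2.4 = 58.80 → 59.
front: 58.5 × 2.4 = 140.40 → 140.
pocket: 16 × 2.4 = 38.40 → 38.

left front 85; right front 59; front 140; pocket 38.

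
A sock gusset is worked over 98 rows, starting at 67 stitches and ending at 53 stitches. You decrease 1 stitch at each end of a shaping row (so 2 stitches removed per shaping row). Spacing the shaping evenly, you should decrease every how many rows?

Stitches to remove: |53 − 67| = 14.
Shaping rows needed: 14 / 2 = 7.
98 rows / 7 = every 14 rows.

Decrease every 14th row.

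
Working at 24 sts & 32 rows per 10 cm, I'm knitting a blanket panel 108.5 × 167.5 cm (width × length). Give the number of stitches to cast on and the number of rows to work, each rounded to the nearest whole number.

Stitch gauge = 24/10 = 2.4 sts/cm; 108.5 × 2.4 = 260.40 → 260 sts.
Row gauge = 32/10 = 3.2 rows/cm; 167.5 × 3.2 = 536.00 → 536 rows.

Cast on 260 stitches and work 536 rows.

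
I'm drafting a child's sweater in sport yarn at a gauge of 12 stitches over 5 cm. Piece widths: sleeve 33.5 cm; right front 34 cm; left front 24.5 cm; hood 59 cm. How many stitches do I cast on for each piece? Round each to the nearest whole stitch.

sleeve 80; right front 82; left front 59; hood 142.

Rate = 12/5 = 2.4 sts per cm.
sleeve: 33.5 × 2.4 = 80.40 → 80.
right front: 34 × 2.4 = 81.60 → 82.
left front: 24.5 × 2.4 = 58.80 → 59.
hood: 59 × 2.4 = 141.60 → 142.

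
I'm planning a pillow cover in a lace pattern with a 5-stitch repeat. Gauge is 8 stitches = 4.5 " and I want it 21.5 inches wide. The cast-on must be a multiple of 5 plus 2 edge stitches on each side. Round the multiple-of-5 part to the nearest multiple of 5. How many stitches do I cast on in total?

8 / 4.5 = 1.778 sts per inch.
21.5 × 1.778 = 38.22 sts.
Less 4 edge sts → 34.22 for the repeat.
Nearest multiple of 5: 35.
Add back 4 edge sts → 39.

39 stitches.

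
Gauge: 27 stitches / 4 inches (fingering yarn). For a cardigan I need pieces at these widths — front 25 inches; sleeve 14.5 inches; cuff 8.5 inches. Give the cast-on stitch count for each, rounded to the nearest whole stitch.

Rate = 27/4 = 6.75 sts per in.
front: 25 × 6.75 = 168.75 → 169.
sleeve: 14.5 × 6.75 = 97.88 → 98.
cuff: 8.5 × 6.75 = 57.38 → 57.

front 169; sleeve 98; cuff 57.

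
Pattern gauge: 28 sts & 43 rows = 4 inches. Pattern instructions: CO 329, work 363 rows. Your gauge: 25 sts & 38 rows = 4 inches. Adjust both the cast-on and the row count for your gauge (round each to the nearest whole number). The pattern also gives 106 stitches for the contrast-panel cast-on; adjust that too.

Stitches: 329 × 25/28 = 293.75 → 294.
Rows: 363 × 38/43 = 320.79 → 321.
contrast-panel cast-on: 106 × 25/28 = 94.64 → 95.

Cast on 294 stitches; work 321 rows; contrast-panel cast-on 95 stitches.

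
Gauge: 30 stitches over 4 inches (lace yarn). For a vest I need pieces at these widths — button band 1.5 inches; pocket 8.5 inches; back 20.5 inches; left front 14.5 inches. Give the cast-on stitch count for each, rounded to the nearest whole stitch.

Rate = 30/4 = 7.5 sts per in.
button band: 1.5 × 7.5 = 11.25 → 11.
pocket: 8.5 × 7.5 = 63.75 → 64.
back: 20.5 × 7.5 = 153.75 → 154.
left front: 14.5 × 7.5 = 108.75 → 109.

button band 11; pocket 64; back 154; left front 109.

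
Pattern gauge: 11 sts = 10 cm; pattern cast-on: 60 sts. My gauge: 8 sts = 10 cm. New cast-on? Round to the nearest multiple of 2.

CO 44 sts.

Scale factor = 8 / 11 = 0.727.
60 × 8 / 11 = 43.64 sts.
→ 44 sts.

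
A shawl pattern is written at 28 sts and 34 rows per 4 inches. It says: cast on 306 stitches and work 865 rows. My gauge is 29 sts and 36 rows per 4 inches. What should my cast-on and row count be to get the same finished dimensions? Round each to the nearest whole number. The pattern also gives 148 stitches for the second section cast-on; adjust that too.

Stitches: 306 × 29/28 = 316.93 → 317.
Rows: 865 × 36/34 = 915.88 → 916.
second section cast-on: 148 × 29/28 = 153.29 → 153.

Cast on 317 stitches; work 916 rows; second section cast-on 153 stitches.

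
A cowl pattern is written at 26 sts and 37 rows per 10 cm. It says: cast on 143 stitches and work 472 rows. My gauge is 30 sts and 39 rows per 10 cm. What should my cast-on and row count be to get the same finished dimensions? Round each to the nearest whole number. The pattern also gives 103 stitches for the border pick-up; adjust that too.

Stitches: 143 × 30/26 = 165.00 → 165.
Rows: 472 × 39/37 = 497.51 → 498.
border pick-up: 103 × 30/26 = 118.85 → 119.

Cast on 165 stitches; work 498 rows; border pick-up 119 stitches.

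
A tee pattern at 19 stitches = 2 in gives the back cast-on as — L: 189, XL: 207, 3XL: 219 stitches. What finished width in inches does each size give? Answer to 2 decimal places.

L 19.89 inches; XL 21.79 inches; 3XL 23.05 inches.

19/2 = 9.5 sts per in.
L: 189 / 9.5 = 19.895 → 19.89 in.
XL: 207 / 9.5 = 21.789 → 21.79 in.
3XL: 219 / 9.5 = 23.053 → 23.05 in.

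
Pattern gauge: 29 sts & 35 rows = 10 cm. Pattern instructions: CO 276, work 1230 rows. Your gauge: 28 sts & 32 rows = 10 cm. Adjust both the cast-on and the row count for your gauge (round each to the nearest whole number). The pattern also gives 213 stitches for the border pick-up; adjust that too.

Stitches: 276 × 28/29 = 266.48 → 266.
Rows: 1230 × 32/35 = 1124.57 → 1125.
border pick-up: 213 × 28/29 = 205.66 → 206.

Cast on 266 stitches; work 1125 rows; border pick-up 206 stitches.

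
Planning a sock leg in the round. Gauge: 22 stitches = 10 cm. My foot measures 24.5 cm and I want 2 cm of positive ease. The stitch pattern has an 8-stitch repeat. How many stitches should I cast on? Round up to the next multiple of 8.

Finished = 24.5 + 2 = 26.5 cm.
22 / 10 = 2.2 sts/cm.
26.5 × 2.2 = 58.30 sts.
Next multiple of 8: 64.

Cast on 64 stitches.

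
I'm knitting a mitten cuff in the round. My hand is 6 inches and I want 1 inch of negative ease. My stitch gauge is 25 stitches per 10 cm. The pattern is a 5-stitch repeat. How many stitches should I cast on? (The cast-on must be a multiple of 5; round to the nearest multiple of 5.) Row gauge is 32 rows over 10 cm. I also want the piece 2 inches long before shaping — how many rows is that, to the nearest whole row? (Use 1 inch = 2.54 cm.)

Finished = 6 − 1 = 5 inches.
5 inches × 2.54 = 12.70 cm.
25/10 = 2.5 sts per cm; 12.70 × 2.5 = 31.75 sts.
Nearest multiple of 5 → 30.
2 inches = 5.08 cm; × 3.2 = 16.26 → 16 rows.

Cast on 30 stitches; work 16 rows.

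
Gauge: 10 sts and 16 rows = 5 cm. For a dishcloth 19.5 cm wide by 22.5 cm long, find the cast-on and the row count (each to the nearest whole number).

Cast on 39 stitches and work 72 rows.

Stitch gauge = 10/5 = 2 sts/cm; 19.5 × 2 = 39.00 → 39 sts.
Row gauge = 16/5 = 3.2 rows/cm; 22.5 × 3.2 = 72.00 → 72 rows.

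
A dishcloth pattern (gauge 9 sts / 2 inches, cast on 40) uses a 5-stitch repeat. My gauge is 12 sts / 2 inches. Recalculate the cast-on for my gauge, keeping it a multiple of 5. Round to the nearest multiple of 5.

40 × 12 / 9 = 53.33.
Nearest multiple of 5: 55.

55 stitches.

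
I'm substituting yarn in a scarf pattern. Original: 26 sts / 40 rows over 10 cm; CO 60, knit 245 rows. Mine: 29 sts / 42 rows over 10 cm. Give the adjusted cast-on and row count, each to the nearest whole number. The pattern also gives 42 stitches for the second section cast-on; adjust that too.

Stitches: 60 × 29/26 = 66.92 → 67.
Rows: 245 × 42/40 = 257.25 → 257.
second section cast-on: 42 × 29/26 = 46.85 → 47.

Cast on 67 stitches; work 257 rows; second section cast-on 47 stitches.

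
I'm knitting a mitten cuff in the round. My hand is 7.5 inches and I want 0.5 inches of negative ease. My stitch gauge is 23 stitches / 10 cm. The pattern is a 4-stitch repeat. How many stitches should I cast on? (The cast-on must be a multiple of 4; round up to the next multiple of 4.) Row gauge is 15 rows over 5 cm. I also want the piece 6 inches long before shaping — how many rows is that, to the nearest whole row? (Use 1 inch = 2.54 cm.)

Cast on 44 stitches; work 46 rows.

Finished = 7.5 − 0.5 = 7 inches.
7 inches × 2.54 = 17.78 cm.
23/10 = 2.3 sts per cm; 17.78 × 2.3 = 40.89 sts.
Next multiple of 4 → 44.
6 inches = 15.24 cm; × 3 = 45.72 → 46 rows.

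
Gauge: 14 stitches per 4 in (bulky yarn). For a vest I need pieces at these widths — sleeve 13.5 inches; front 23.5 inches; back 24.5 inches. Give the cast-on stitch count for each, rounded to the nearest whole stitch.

sleeve 47; front 82; back 86.

Rate = 14/4 = 3.5 sts per in.
sleeve: 13.5 × 3.5 = 47.25 → 47.
front: 23.5 × 3.5 = 82.25 → 82.
back: 24.5 × 3.5 = 85.75 → 86.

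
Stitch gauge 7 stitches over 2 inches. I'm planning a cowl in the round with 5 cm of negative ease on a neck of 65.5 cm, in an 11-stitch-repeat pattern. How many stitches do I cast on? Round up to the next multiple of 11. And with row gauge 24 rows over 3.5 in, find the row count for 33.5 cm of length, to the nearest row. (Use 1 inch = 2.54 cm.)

Finished = 65.5 − 5 = 60.5 cm.
60.5 cm × 1/2.54 = 23.82 inches.
7/2 = 3.5 sts per in; 23.82 × 3.5 = 83.37 sts.
Next multiple of 11 → 88.
33.5 cm = 13.19 inches; × 6.857 = 90.44 → 90 rows.

Cast on 88 stitches; work 90 rows.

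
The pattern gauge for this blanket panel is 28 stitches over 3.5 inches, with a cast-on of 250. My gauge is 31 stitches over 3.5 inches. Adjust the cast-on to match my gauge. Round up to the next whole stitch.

277 stitches.

Scale factor = 31 / 28 = 1.107.
250 × 31 / 28 = 276.79 sts.
→ 277 sts.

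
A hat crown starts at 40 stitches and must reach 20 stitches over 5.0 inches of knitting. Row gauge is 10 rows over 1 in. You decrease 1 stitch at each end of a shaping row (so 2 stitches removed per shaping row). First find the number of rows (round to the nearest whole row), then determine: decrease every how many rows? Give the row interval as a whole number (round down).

Rows = 5.0 × 10 = 50.0 → 50 rows.
Stitches to remove: 20 → 10 shaping rows (at 2 st each).
50 / 10 = 5.00 → every 5 rows.

Decrease every 5th row.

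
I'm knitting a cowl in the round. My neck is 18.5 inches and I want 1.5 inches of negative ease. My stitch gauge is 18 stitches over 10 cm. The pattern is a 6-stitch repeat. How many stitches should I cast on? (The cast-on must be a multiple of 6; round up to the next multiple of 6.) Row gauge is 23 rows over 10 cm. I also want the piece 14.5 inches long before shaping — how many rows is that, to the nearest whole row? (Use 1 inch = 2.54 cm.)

Finished = 18.5 − 1.5 = 17 inches.
17 inches × 2.54 = 43.18 cm.
18/10 = 1.8 sts per cm; 43.18 × 1.8 = 77.72 sts.
Next multiple of 6 → 78.
14.5 inches = 36.83 cm; × 2.3 = 84.71 → 85 rows.

Cast on 78 stitches; work 85 rows.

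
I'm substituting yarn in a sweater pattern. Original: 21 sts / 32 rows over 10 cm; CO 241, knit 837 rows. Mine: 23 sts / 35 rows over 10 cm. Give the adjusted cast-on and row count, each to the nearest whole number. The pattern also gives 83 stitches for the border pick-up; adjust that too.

Cast on 264 stitches; work 915 rows; border pick-up 91 stitches.

Stitches: 241 × 23/21 = 263.95 → 264.
Rows: 837 × 35/32 = 915.47 → 915.
border pick-up: 83 × 23/21 = 90.90 → 91.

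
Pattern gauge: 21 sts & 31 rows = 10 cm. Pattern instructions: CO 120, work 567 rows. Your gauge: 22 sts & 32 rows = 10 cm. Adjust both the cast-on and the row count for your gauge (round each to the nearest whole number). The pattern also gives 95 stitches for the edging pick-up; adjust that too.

Stitches: 120 × 22/21 = 125.71 → 126.
Rows: 567 × 32/31 = 585.29 → 585.
edging pick-up: 95 × 22/21 = 99.52 → 100.

Cast on 126 stitches; work 585 rows; edging pick-up 100 stitches.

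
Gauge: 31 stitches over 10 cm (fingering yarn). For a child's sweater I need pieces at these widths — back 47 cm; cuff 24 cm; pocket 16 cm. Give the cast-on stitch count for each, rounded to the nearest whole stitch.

back 146; cuff 74; pocket 50.

Rate = 31/10 = 3.1 sts per cm.
back: 47 × 3.1 = 145.70 → 146.
cuff: 24 × 3.1 = 74.40 → 74.
pocket: 16 × 3.1 = 49.60 → 50.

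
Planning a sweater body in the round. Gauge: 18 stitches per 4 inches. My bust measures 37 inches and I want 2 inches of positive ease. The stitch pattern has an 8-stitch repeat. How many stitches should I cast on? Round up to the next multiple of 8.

Cast on 176 stitches.

Finished = 37 + 2 = 39 inches.
18 / 4 = 4.5 sts/in.
39 × 4.5 = 175.50 sts.
Next multiple of 8: 176.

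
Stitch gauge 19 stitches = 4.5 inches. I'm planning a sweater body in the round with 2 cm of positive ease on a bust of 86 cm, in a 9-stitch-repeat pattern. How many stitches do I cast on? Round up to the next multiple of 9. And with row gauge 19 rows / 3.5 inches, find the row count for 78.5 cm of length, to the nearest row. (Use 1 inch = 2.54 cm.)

Finished = 86 + 2 = 88 cm.
88 cm × 1/2.54 = 34.65 inches.
19/4.5 = 4.222 sts per in; 34.65 × 4.222 = 146.28 sts.
Next multiple of 9 → 153.
78.5 cm = 30.91 inches; × 5.429 = 167.77 → 168 rows.

Cast on 153 stitches; work 168 rows.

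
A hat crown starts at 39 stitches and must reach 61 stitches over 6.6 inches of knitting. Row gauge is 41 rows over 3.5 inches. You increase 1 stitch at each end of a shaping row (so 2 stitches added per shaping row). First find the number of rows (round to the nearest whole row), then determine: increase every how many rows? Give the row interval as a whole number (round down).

Increase every 7th row.

Rows = 6.6 × 11.714 = 77.3 → 77 rows.
Stitches to add: 22 → 11 shaping rows (at 2 st each).
77 / 11 = 7.00 → every 7 rows.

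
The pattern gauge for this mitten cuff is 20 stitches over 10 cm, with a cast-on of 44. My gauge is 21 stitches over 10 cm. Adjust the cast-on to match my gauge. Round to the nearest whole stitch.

Scale factor = 21 / 20 = 1.050.
44 × 21 / 20 = 46.20 sts.
→ 46 sts.

Cast on 46 stitches.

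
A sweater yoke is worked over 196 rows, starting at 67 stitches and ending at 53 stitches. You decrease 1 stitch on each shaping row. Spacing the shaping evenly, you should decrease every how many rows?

Stitches to remove: |53 − 67| = 14.
Shaping rows needed: 14 / 1 = 14.
196 rows / 14 = every 14 rows.

Decrease every 14th row.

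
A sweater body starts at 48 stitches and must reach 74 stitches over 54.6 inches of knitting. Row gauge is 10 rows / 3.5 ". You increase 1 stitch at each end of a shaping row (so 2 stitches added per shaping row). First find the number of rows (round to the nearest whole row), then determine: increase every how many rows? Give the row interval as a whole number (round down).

Rows = 54.6 × 2.857 = 156.0 → 156 rows.
Stitches to add: 26 → 13 shaping rows (at 2 st each).
156 / 13 = 12.00 → every 12 rows.

Increase every 12th row.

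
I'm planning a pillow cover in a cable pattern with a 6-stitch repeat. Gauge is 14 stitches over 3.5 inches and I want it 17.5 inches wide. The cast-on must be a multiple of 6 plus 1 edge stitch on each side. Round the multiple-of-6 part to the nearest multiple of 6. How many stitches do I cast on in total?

14 / 3.5 = 4 sts per inch.
17.5 × 4 = 70.00 sts.
Less 2 edge sts → 68.00 for the repeat.
Nearest multiple of 6: 66.
Add back 2 edge sts → 68.

Cast on 68 stitches.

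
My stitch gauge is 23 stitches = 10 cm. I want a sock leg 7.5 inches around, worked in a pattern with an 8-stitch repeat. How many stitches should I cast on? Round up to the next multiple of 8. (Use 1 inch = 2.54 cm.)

7.5 in = 7.5 × 2.54 = 19.05 cm.
23 / 10 = 2.3 sts/cm.
19.05 × 2.3 = 43.81 sts.
→ 48.

48 stitches.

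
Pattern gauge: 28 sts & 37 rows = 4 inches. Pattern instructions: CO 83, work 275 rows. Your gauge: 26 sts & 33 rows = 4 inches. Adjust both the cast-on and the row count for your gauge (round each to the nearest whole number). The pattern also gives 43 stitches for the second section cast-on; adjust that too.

Stitches: 83 × 26/28 = 77.07 → 77.
Rows: 275 × 33/37 = 245.27 → 245.
second section cast-on: 43 × 26/28 = 39.93 → 40.

Cast on 77 stitches; work 245 rows; second section cast-on 40 stitches.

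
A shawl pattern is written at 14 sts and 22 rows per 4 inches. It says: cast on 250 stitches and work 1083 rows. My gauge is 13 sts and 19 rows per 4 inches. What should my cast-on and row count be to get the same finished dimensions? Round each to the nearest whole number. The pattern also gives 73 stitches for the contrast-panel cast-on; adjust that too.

Stitches: 250 × 13/14 = 232.14 → 232.
Rows: 1083 × 19/22 = 935.32 → 935.
contrast-panel cast-on: 73 × 13/14 = 67.79 → 68.

Cast on 232 stitches; work 935 rows; contrast-panel cast-on 68 stitches.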